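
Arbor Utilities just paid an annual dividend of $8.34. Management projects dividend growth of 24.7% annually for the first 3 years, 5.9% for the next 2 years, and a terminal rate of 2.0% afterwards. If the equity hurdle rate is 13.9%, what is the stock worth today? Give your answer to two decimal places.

Three-stage DDM. Project D₁…D_5; terminal Gordon value at t=5 with g = 0.02; discount at r = 0.139.
D_1 = 10.4000
D_2 = 12.9688
D_3 = 16.1721
D_4 = 17.1262
D_5 = 18.1367
TV_5 = 18.4994/(0.139−0.02) = 155.4571
P₀ = Σ Dₜ/(1+r)ᵗ + TV_5/(1+r)^5 = 130.8032

$130.80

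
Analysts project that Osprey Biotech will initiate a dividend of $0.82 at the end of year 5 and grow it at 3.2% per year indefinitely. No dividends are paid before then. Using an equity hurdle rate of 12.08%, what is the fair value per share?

Deferred-dividend DDM. At t=4 the remaining stream is a growing perpetuity with first payment D_5 = 0.82.
V_4 = D_5/(r−g) = 0.82/(0.1208−0.032) = 9.2342
P₀ = V_4/(1+r)^4 = 9.2342/(1+0.1208)^4 = 5.8518

$5.85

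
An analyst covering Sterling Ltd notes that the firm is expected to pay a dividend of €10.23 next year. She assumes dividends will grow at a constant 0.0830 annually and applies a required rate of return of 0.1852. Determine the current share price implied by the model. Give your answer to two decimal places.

€100.10

Gordon growth model: P₀ = D₁/(r − g), with D₁ = 10.23 given directly.
P₀ = 10.2300 / (0.1852 − 0.083) = 10.2300 / 0.1022 = 100.0978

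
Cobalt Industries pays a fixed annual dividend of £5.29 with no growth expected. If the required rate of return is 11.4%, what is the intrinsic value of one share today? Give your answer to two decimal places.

Zero-growth DDM (perpetuity): P₀ = D/r = 5.29 / 0.114 = 46.4035

£46.40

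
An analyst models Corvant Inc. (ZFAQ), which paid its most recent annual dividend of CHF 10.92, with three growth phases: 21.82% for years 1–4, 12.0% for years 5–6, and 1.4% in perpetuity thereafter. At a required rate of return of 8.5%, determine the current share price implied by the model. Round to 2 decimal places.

Three-stage DDM. Project D₁…D_6; terminal Gordon value at t=6 with g = 0.014; discount at r = 0.085.
D_1 = 13.3027
D_2 = 16.2054
D_3 = 19.7414
D_4 = 24.0490
D_5 = 26.9349
D_6 = 30.1671
TV_6 = 30.5894/(0.085−0.014) = 430.8367
P₀ = Σ Dₜ/(1+r)ᵗ + TV_6/(1+r)^6 = 359.3181

CHF 359.32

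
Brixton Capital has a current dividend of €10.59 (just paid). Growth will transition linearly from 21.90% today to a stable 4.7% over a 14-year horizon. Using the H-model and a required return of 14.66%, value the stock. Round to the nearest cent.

H-model: P₀ = D₀[(1+g_L) + H(g_S−g_L)]/(r−g_L), with H = 14/2 = 7.
P₀ = 10.59 × [(1+0.047) + 7×(0.219−0.047)] / (0.1466−0.047)
   = 10.59 × 2.2510 / 0.0996 = 239.3383

€239.34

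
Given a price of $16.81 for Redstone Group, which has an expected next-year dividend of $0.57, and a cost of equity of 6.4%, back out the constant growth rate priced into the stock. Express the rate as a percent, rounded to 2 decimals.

3.01%

From P₀ = D₁/(r − g), the implied growth is g = r − D₁/P₀.
g = 0.064 − 0.57/16.81 = 0.064 − 0.03391 = 0.03009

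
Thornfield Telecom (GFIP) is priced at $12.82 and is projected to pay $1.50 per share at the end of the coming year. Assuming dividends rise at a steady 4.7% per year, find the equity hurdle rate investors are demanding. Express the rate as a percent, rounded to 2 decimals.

Rearranging the constant-growth DDM: r = D₁/P₀ + g.
r = 1.5000 / 12.82 + 0.047 = 0.11700 + 0.047 = 0.16400

16.40%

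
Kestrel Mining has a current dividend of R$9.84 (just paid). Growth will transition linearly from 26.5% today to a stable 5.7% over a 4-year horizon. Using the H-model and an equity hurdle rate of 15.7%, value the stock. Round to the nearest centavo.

H-model: P₀ = D₀[(1+g_L) + H(g_S−g_L)]/(r−g_L), with H = 4/2 = 2.
P₀ = 9.84 × [(1+0.057) + 2×(0.265−0.057)] / (0.157−0.057)
   = 9.84 × 1.4730 / 0.1 = 144.9432

R$144.94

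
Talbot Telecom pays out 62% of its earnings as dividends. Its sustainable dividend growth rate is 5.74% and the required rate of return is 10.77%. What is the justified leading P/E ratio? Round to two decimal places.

12.33

Justified leading P/E = b/(r−g) = 0.62/(0.1077−0.0574) = 12.3260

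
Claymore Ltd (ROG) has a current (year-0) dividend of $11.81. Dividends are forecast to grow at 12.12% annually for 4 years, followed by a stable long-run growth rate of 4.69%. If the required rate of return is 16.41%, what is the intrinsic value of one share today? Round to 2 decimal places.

$133.83

Two-stage DDM. Project D₁…D_4 at 0.1212, terminal growth 0.0469, discount at r = 0.1641.
D_1 = 13.2414
D_2 = 14.8462
D_3 = 16.6456
D_4 = 18.6630
Terminal value at t=4: TV = D_5/(r−g) = 19.5383/(0.1641−0.0469) = 166.7093
P₀ = 13.2414/(1+0.1641)^1 + 14.8462/(1+0.1641)^2 + 16.6456/(1+0.1641)^3 + 18.6630/(1+0.1641)^4 + 166.7093/(1+0.1641)^4 = 133.8270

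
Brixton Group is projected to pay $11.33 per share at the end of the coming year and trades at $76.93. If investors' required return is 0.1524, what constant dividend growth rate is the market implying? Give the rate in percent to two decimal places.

From P₀ = D₁/(r − g), the implied growth is g = r − D₁/P₀.
g = 0.1524 − 11.33/76.93 = 0.1524 − 0.14728 = 0.00512

0.51%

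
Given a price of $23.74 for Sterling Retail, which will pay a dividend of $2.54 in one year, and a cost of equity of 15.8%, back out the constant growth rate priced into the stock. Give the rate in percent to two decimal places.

5.10%

From P₀ = D₁/(r − g), the implied growth is g = r − D₁/P₀.
g = 0.158 − 2.54/23.74 = 0.158 − 0.10699 = 0.05101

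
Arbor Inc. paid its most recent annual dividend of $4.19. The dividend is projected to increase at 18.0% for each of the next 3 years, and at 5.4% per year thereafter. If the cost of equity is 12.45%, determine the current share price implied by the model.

Two-stage DDM. Project D₁…D_3 at 0.18, terminal growth 0.054, discount at r = 0.1245.
D_1 = 4.9442
D_2 = 5.8342
D_3 = 6.8843
Terminal value at t=3: TV = D_4/(r−g) = 7.2561/(0.1245−0.054) = 102.9228
P₀ = 4.9442/(1+0.1245)^1 + 5.8342/(1+0.1245)^2 + 6.8843/(1+0.1245)^3 + 102.9228/(1+0.1245)^3 = 86.2346

$86.23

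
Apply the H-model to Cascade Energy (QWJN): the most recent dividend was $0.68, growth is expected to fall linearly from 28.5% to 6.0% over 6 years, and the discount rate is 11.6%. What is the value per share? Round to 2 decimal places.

$21.07

H-model: P₀ = D₀[(1+g_L) + H(g_S−g_L)]/(r−g_L), with H = 6/2 = 3.
P₀ = 0.68 × [(1+0.06) + 3×(0.285−0.06)] / (0.116−0.06)
   = 0.68 × 1.7350 / 0.056 = 21.0679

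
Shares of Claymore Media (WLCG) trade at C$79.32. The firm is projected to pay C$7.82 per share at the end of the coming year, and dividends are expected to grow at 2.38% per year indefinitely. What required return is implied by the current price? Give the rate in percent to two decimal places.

12.24%

Rearranging the constant-growth DDM: r = D₁/P₀ + g.
r = 7.8200 / 79.32 + 0.0238 = 0.09859 + 0.0238 = 0.12239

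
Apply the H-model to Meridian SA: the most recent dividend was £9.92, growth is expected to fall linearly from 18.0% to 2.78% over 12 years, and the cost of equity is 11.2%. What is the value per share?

H-model: P₀ = D₀[(1+g_L) + H(g_S−g_L)]/(r−g_L), with H = 12/2 = 6.
P₀ = 9.92 × [(1+0.0278) + 6×(0.18−0.0278)] / (0.112−0.0278)
   = 9.92 × 1.9410 / 0.0842 = 228.6784

£228.68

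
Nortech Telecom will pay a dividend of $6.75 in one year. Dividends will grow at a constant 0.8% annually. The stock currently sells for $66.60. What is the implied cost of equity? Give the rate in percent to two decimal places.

10.94%

Rearranging the constant-growth DDM: r = D₁/P₀ + g.
r = 6.7500 / 66.60 + 0.008 = 0.10135 + 0.008 = 0.10935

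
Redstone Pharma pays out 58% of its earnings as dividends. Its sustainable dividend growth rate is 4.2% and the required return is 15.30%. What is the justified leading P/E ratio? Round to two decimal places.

Justified leading P/E = b/(r−g) = 0.58/(0.153−0.042) = 5.2252

5.23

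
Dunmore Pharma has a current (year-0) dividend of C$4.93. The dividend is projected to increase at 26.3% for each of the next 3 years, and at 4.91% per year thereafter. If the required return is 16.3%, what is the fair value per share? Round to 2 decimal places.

Two-stage DDM. Project D₁…D_3 at 0.263, terminal growth 0.0491, discount at r = 0.163.
D_1 = 6.2266
D_2 = 7.8642
D_3 = 9.9325
Terminal value at t=3: TV = D_4/(r−g) = 10.4201/(0.163−0.0491) = 91.4851
P₀ = 6.2266/(1+0.163)^1 + 7.8642/(1+0.163)^2 + 9.9325/(1+0.163)^3 + 91.4851/(1+0.163)^3 = 75.6406

C$75.64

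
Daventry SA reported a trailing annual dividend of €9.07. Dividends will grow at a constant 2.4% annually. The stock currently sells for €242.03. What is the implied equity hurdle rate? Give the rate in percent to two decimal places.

Rearranging the constant-growth DDM: r = D₁/P₀ + g.
D₁ = 9.07 × (1 + 0.024) = 9.2877.
r = 9.2877 / 242.03 + 0.024 = 0.03837 + 0.024 = 0.06237

6.24%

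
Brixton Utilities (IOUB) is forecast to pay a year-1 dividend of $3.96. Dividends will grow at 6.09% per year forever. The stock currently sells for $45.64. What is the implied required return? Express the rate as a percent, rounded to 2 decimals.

Rearranging the constant-growth DDM: r = D₁/P₀ + g.
r = 3.9600 / 45.64 + 0.0609 = 0.08677 + 0.0609 = 0.14767

14.77%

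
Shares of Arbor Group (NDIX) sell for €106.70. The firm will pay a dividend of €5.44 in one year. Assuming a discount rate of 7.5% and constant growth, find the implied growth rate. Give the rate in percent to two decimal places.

From P₀ = D₁/(r − g), the implied growth is g = r − D₁/P₀.
g = 0.075 − 5.44/106.70 = 0.075 − 0.05098 = 0.02402

2.40%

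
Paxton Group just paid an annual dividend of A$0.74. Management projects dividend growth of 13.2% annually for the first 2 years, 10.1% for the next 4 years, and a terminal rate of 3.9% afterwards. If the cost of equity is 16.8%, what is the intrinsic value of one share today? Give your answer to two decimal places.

A$8.24

Three-stage DDM. Project D₁…D_6; terminal Gordon value at t=6 with g = 0.039; discount at r = 0.168.
D_1 = 0.8377
D_2 = 0.9483
D_3 = 1.0440
D_4 = 1.1495
D_5 = 1.2656
D_6 = 1.3934
TV_6 = 1.4477/(0.168−0.039) = 11.2228
P₀ = Σ Dₜ/(1+r)ᵗ + TV_6/(1+r)^6 = 8.2363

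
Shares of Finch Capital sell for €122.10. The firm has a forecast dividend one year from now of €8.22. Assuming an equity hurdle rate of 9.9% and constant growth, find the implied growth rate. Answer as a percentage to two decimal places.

3.17%

From P₀ = D₁/(r − g), the implied growth is g = r − D₁/P₀.
g = 0.099 − 8.22/122.10 = 0.099 − 0.06732 = 0.03168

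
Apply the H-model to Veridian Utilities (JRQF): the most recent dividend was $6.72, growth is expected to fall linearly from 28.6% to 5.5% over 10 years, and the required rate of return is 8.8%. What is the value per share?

$450.04

H-model: P₀ = D₀[(1+g_L) + H(g_S−g_L)]/(r−g_L), with H = 10/2 = 5.
P₀ = 6.72 × [(1+0.055) + 5×(0.286−0.055)] / (0.088−0.055)
   = 6.72 × 2.2100 / 0.033 = 450.0364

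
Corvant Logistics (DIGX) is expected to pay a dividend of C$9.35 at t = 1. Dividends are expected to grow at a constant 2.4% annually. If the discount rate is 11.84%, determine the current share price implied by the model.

Gordon growth model: P₀ = D₁/(r − g), with D₁ = 9.35 given directly.
P₀ = 9.3500 / (0.1184 − 0.024) = 9.3500 / 0.0944 = 99.0466

C$99.05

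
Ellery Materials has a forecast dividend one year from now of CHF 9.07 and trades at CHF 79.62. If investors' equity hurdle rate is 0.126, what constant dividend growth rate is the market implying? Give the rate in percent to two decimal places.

From P₀ = D₁/(r − g), the implied growth is g = r − D₁/P₀.
g = 0.126 − 9.07/79.62 = 0.126 − 0.11392 = 0.01208

1.21%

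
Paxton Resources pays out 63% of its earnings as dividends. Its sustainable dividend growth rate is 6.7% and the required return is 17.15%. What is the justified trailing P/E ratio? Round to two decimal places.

Justified trailing P/E = b(1+g)/(r−g) = 0.63×(1+0.067)/(0.1715−0.067) = 6.4326

6.43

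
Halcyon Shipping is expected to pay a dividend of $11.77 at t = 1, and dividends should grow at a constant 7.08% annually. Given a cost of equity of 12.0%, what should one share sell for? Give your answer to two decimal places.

Gordon growth model: P₀ = D₁/(r − g), with D₁ = 11.77 given directly.
P₀ = 11.7700 / (0.12 − 0.0708) = 11.7700 / 0.0492 = 239.2276

$239.23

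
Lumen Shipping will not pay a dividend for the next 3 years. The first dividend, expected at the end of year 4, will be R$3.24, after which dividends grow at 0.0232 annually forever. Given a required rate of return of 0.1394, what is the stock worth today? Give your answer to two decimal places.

Deferred-dividend DDM. At t=3 the remaining stream is a growing perpetuity with first payment D_4 = 3.24.
V_3 = D_4/(r−g) = 3.24/(0.1394−0.0232) = 27.8830
P₀ = V_3/(1+r)^3 = 27.8830/(1+0.1394)^3 = 18.8500

R$18.85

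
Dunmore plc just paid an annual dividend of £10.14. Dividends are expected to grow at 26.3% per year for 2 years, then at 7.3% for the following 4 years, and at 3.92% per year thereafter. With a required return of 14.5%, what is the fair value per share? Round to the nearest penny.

Three-stage DDM. Project D₁…D_6; terminal Gordon value at t=6 with g = 0.0392; discount at r = 0.145.
D_1 = 12.8068
D_2 = 16.1750
D_3 = 17.3558
D_4 = 18.6228
D_5 = 19.9822
D_6 = 21.4409
TV_6 = 22.2814/(0.145−0.0392) = 210.5993
P₀ = Σ Dₜ/(1+r)ᵗ + TV_6/(1+r)^6 = 159.0476

£159.05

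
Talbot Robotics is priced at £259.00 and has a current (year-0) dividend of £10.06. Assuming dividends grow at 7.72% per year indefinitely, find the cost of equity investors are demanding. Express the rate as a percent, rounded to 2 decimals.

Rearranging the constant-growth DDM: r = D₁/P₀ + g.
D₁ = 10.06 × (1 + 0.0772) = 10.8366.
r = 10.8366 / 259.00 + 0.0772 = 0.04184 + 0.0772 = 0.11904

11.90%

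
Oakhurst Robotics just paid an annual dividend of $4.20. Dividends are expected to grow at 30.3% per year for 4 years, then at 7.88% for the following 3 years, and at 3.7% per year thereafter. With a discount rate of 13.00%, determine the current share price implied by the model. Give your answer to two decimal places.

Three-stage DDM. Project D₁…D_7; terminal Gordon value at t=7 with g = 0.037; discount at r = 0.13.
D_1 = 5.4726
D_2 = 7.1308
D_3 = 9.2914
D_4 = 12.1067
D_5 = 13.0607
D_6 = 14.0899
D_7 = 15.2002
TV_7 = 15.7626/(0.13−0.037) = 169.4906
P₀ = Σ Dₜ/(1+r)ᵗ + TV_7/(1+r)^7 = 116.6535

$116.65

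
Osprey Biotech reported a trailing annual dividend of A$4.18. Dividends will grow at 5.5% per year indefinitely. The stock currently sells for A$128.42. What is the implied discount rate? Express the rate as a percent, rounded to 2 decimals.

Rearranging the constant-growth DDM: r = D₁/P₀ + g.
D₁ = 4.18 × (1 + 0.055) = 4.4099.
r = 4.4099 / 128.42 + 0.055 = 0.03434 + 0.055 = 0.08934

8.93%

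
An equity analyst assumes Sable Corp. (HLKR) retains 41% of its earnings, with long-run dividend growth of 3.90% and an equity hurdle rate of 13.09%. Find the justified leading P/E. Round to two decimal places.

Payout ratio b = 1 − 0.41 = 0.59.
Justified leading P/E = b/(r−g) = 0.59/(0.1309−0.039) = 6.4200

6.42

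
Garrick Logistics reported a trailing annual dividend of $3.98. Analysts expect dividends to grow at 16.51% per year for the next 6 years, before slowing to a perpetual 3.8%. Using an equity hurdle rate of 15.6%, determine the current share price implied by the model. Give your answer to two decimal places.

$61.24

Two-stage DDM. Project D₁…D_6 at 0.1651, terminal growth 0.038, discount at r = 0.156.
D_1 = 4.6371
D_2 = 5.4027
D_3 = 6.2947
D_4 = 7.3339
D_5 = 8.5447
D_6 = 9.9555
Terminal value at t=6: TV = D_7/(r−g) = 10.3338/(0.156−0.038) = 87.5745
P₀ = 4.6371/(1+0.156)^1 + 5.4027/(1+0.156)^2 + 6.2947/(1+0.156)^3 + 7.3339/(1+0.156)^4 + 8.5447/(1+0.156)^5 + 9.9555/(1+0.156)^6 + 87.5745/(1+0.156)^6 = 61.2436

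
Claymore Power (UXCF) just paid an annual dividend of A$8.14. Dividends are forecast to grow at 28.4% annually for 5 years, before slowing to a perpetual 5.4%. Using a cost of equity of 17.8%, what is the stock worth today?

Two-stage DDM. Project D₁…D_5 at 0.284, terminal growth 0.054, discount at r = 0.178.
D_1 = 10.4518
D_2 = 13.4201
D_3 = 17.2314
D_4 = 22.1251
D_5 = 28.4086
Terminal value at t=5: TV = D_6/(r−g) = 29.9426/(0.178−0.054) = 241.4729
P₀ = 10.4518/(1+0.178)^1 + 13.4201/(1+0.178)^2 + 17.2314/(1+0.178)^3 + 22.1251/(1+0.178)^4 + 28.4086/(1+0.178)^5 + 241.4729/(1+0.178)^5 = 159.5464

A$159.55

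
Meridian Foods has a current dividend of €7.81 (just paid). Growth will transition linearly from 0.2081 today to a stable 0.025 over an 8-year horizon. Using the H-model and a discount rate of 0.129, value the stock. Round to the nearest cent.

H-model: P₀ = D₀[(1+g_L) + H(g_S−g_L)]/(r−g_L), with H = 8/2 = 4.
P₀ = 7.81 × [(1+0.025) + 4×(0.2081−0.025)] / (0.129−0.025)
   = 7.81 × 1.7574 / 0.104 = 131.9740

€131.97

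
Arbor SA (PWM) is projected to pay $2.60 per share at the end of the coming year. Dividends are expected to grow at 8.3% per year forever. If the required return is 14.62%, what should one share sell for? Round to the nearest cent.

$41.14

Gordon growth model: P₀ = D₁/(r − g), with D₁ = 2.60 given directly.
P₀ = 2.6000 / (0.1462 − 0.083) = 2.6000 / 0.0632 = 41.1392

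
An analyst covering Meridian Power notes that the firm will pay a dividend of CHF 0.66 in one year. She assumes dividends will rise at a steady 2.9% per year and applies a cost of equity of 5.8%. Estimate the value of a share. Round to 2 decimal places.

CHF 22.76

Gordon growth model: P₀ = D₁/(r − g), with D₁ = 0.66 given directly.
P₀ = 0.6600 / (0.058 − 0.029) = 0.6600 / 0.029 = 22.7586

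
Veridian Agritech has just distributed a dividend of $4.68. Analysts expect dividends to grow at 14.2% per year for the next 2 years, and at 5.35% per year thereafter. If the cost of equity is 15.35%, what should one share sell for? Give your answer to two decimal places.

Two-stage DDM. Project D₁…D_2 at 0.142, terminal growth 0.0535, discount at r = 0.1535.
D_1 = 5.3446
D_2 = 6.1035
Terminal value at t=2: TV = D_3/(r−g) = 6.4300/(0.1535−0.0535) = 64.3002
P₀ = 5.3446/(1+0.1535)^1 + 6.1035/(1+0.1535)^2 + 64.3002/(1+0.1535)^2 = 57.5461

$57.55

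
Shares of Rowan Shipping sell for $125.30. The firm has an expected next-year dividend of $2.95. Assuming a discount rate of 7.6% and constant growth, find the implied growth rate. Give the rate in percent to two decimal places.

From P₀ = D₁/(r − g), the implied growth is g = r − D₁/P₀.
g = 0.076 − 2.95/125.30 = 0.076 − 0.02354 = 0.05246

5.25%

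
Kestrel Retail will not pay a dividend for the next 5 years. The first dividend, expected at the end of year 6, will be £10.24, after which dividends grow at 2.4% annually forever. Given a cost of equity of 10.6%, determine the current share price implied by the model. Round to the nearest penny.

Deferred-dividend DDM. At t=5 the remaining stream is a growing perpetuity with first payment D_6 = 10.24.
V_5 = D_6/(r−g) = 10.24/(0.106−0.024) = 124.8780
P₀ = V_5/(1+r)^5 = 124.8780/(1+0.106)^5 = 75.4589

£75.46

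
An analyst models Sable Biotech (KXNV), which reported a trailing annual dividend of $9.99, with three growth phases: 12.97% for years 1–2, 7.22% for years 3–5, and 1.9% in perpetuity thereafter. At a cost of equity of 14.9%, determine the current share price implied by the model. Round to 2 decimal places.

$106.26

Three-stage DDM. Project D₁…D_5; terminal Gordon value at t=5 with g = 0.019; discount at r = 0.149.
D_1 = 11.2857
D_2 = 12.7495
D_3 = 13.6700
D_4 = 14.6569
D_5 = 15.7152
TV_5 = 16.0138/(0.149−0.019) = 123.1828
P₀ = Σ Dₜ/(1+r)ᵗ + TV_5/(1+r)^5 = 106.2583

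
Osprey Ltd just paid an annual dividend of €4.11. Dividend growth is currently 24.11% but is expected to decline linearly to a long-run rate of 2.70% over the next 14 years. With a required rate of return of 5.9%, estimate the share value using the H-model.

H-model: P₀ = D₀[(1+g_L) + H(g_S−g_L)]/(r−g_L), with H = 14/2 = 7.
P₀ = 4.11 × [(1+0.027) + 7×(0.2411−0.027)] / (0.059−0.027)
   = 4.11 × 2.5257 / 0.032 = 324.3946

€324.39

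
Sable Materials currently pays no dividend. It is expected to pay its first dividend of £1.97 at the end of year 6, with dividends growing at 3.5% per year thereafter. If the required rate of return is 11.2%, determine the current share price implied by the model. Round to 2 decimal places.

Deferred-dividend DDM. At t=5 the remaining stream is a growing perpetuity with first payment D_6 = 1.97.
V_5 = D_6/(r−g) = 1.97/(0.112−0.035) = 25.5844
P₀ = V_5/(1+r)^5 = 25.5844/(1+0.112)^5 = 15.0471

£15.05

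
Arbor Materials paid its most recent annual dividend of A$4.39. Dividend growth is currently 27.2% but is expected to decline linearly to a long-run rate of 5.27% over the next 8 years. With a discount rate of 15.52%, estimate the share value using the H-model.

A$82.66

H-model: P₀ = D₀[(1+g_L) + H(g_S−g_L)]/(r−g_L), with H = 8/2 = 4.
P₀ = 4.39 × [(1+0.0527) + 4×(0.272−0.0527)] / (0.1552−0.0527)
   = 4.39 × 1.9299 / 0.1025 = 82.6562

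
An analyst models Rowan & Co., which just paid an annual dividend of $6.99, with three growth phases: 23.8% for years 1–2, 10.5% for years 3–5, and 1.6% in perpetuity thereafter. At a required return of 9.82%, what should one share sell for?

$155.59

Three-stage DDM. Project D₁…D_5; terminal Gordon value at t=5 with g = 0.016; discount at r = 0.0982.
D_1 = 8.6536
D_2 = 10.7132
D_3 = 11.8381
D_4 = 13.0811
D_5 = 14.4546
TV_5 = 14.6858/(0.0982−0.016) = 178.6599
P₀ = Σ Dₜ/(1+r)ᵗ + TV_5/(1+r)^5 = 155.5887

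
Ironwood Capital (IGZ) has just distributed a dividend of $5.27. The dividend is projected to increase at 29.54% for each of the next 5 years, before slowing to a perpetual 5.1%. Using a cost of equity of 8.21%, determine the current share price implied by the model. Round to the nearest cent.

$484.54

Two-stage DDM. Project D₁…D_5 at 0.2954, terminal growth 0.051, discount at r = 0.0821.
D_1 = 6.8268
D_2 = 8.8434
D_3 = 11.4557
D_4 = 14.8397
D_5 = 19.2234
Terminal value at t=5: TV = D_6/(r−g) = 20.2038/(0.0821−0.051) = 649.6395
P₀ = 6.8268/(1+0.0821)^1 + 8.8434/(1+0.0821)^2 + 11.4557/(1+0.0821)^3 + 14.8397/(1+0.0821)^4 + 19.2234/(1+0.0821)^5 + 649.6395/(1+0.0821)^5 = 484.5423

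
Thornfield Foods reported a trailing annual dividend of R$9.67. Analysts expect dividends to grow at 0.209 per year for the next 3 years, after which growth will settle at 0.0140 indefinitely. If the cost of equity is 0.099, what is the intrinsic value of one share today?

R$188.79

Two-stage DDM. Project D₁…D_3 at 0.209, terminal growth 0.014, discount at r = 0.099.
D_1 = 11.6910
D_2 = 14.1345
D_3 = 17.0886
Terminal value at t=3: TV = D_4/(r−g) = 17.3278/(0.099−0.014) = 203.8564
P₀ = 11.6910/(1+0.099)^1 + 14.1345/(1+0.099)^2 + 17.0886/(1+0.099)^3 + 203.8564/(1+0.099)^3 = 188.7933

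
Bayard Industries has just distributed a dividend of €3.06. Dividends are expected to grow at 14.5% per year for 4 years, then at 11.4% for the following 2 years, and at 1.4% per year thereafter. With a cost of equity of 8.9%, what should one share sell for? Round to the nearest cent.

Three-stage DDM. Project D₁…D_6; terminal Gordon value at t=6 with g = 0.014; discount at r = 0.089.
D_1 = 3.5037
D_2 = 4.0117
D_3 = 4.5934
D_4 = 5.2595
D_5 = 5.8591
D_6 = 6.5270
TV_6 = 6.6184/(0.089−0.014) = 88.2451
P₀ = Σ Dₜ/(1+r)ᵗ + TV_6/(1+r)^6 = 74.5436

€74.54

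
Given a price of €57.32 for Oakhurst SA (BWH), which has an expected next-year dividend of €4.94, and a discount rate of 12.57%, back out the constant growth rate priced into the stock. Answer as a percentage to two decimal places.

3.95%

From P₀ = D₁/(r − g), the implied growth is g = r − D₁/P₀.
g = 0.1257 − 4.94/57.32 = 0.1257 − 0.08618 = 0.03952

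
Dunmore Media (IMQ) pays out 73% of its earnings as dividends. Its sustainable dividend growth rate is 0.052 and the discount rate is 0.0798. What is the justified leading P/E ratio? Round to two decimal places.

Justified leading P/E = b/(r−g) = 0.73/(0.0798−0.052) = 26.2590

26.26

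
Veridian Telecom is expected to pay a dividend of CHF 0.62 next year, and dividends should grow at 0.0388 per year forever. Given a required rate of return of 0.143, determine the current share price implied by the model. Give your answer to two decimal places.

Gordon growth model: P₀ = D₁/(r − g), with D₁ = 0.62 given directly.
P₀ = 0.6200 / (0.143 − 0.0388) = 0.6200 / 0.1042 = 5.9501

CHF 5.95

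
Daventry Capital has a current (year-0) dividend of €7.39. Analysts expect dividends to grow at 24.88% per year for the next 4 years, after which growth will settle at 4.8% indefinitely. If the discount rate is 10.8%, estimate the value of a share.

Two-stage DDM. Project D₁…D_4 at 0.2488, terminal growth 0.048, discount at r = 0.108.
D_1 = 9.2286
D_2 = 11.5247
D_3 = 14.3921
D_4 = 17.9728
Terminal value at t=4: TV = D_5/(r−g) = 18.8355/(0.108−0.048) = 313.9251
P₀ = 9.2286/(1+0.108)^1 + 11.5247/(1+0.108)^2 + 14.3921/(1+0.108)^3 + 17.9728/(1+0.108)^4 + 313.9251/(1+0.108)^4 = 248.5113

€248.51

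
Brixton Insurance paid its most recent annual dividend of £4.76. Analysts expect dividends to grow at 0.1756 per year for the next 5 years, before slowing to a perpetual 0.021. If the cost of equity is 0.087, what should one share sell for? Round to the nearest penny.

£139.25

Two-stage DDM. Project D₁…D_5 at 0.1756, terminal growth 0.021, discount at r = 0.087.
D_1 = 5.5959
D_2 = 6.5785
D_3 = 7.7337
D_4 = 9.0917
D_5 = 10.6882
Terminal value at t=5: TV = D_6/(r−g) = 10.9127/(0.087−0.021) = 165.3433
P₀ = 5.5959/(1+0.087)^1 + 6.5785/(1+0.087)^2 + 7.7337/(1+0.087)^3 + 9.0917/(1+0.087)^4 + 10.6882/(1+0.087)^5 + 165.3433/(1+0.087)^5 = 139.2451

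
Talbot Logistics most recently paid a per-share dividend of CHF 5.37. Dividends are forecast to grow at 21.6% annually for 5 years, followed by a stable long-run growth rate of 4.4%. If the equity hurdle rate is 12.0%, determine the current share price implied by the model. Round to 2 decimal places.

CHF 145.88

Two-stage DDM. Project D₁…D_5 at 0.216, terminal growth 0.044, discount at r = 0.12.
D_1 = 6.5299
D_2 = 7.9404
D_3 = 9.6555
D_4 = 11.7411
D_5 = 14.2772
Terminal value at t=5: TV = D_6/(r−g) = 14.9054/(0.12−0.044) = 196.1232
P₀ = 6.5299/(1+0.12)^1 + 7.9404/(1+0.12)^2 + 9.6555/(1+0.12)^3 + 11.7411/(1+0.12)^4 + 14.2772/(1+0.12)^5 + 196.1232/(1+0.12)^5 = 145.8814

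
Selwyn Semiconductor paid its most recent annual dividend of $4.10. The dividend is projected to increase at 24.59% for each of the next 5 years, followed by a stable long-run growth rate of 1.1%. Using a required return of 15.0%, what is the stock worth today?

$70.74

Two-stage DDM. Project D₁…D_5 at 0.2459, terminal growth 0.011, discount at r = 0.15.
D_1 = 5.1082
D_2 = 6.3643
D_3 = 7.9293
D_4 = 9.8791
D_5 = 12.3083
Terminal value at t=5: TV = D_6/(r−g) = 12.4437/(0.15−0.011) = 89.5233
P₀ = 5.1082/(1+0.15)^1 + 6.3643/(1+0.15)^2 + 7.9293/(1+0.15)^3 + 9.8791/(1+0.15)^4 + 12.3083/(1+0.15)^5 + 89.5233/(1+0.15)^5 = 70.7446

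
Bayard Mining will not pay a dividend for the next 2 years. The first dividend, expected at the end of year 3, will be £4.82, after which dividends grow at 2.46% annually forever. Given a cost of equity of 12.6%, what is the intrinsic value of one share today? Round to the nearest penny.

Deferred-dividend DDM. At t=2 the remaining stream is a growing perpetuity with first payment D_3 = 4.82.
V_2 = D_3/(r−g) = 4.82/(0.126−0.0246) = 47.5345
P₀ = V_2/(1+r)^2 = 47.5345/(1+0.126)^2 = 37.4915

£37.49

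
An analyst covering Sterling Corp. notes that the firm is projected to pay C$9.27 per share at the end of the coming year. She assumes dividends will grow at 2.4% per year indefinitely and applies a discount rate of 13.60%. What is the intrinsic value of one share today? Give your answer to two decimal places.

C$82.77

Gordon growth model: P₀ = D₁/(r − g), with D₁ = 9.27 given directly.
P₀ = 9.2700 / (0.136 − 0.024) = 9.2700 / 0.112 = 82.7679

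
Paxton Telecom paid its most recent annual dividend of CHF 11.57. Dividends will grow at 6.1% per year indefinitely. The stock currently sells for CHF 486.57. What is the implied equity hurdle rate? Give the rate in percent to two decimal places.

8.62%

Rearranging the constant-growth DDM: r = D₁/P₀ + g.
D₁ = 11.57 × (1 + 0.061) = 12.2758.
r = 12.2758 / 486.57 + 0.061 = 0.02523 + 0.061 = 0.08623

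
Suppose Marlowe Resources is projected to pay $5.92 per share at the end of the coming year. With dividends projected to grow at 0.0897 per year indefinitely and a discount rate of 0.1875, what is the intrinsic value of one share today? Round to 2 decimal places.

$60.53

Gordon growth model: P₀ = D₁/(r − g), with D₁ = 5.92 given directly.
P₀ = 5.9200 / (0.1875 − 0.0897) = 5.9200 / 0.0978 = 60.5317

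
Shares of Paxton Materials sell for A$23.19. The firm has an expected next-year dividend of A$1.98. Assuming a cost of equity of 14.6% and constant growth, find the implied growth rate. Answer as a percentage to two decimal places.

6.06%

From P₀ = D₁/(r − g), the implied growth is g = r − D₁/P₀.
g = 0.146 − 1.98/23.19 = 0.146 − 0.08538 = 0.06062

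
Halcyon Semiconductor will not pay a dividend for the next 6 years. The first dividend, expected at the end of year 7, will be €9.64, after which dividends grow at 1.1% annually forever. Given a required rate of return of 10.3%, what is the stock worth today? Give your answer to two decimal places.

€58.19

Deferred-dividend DDM. At t=6 the remaining stream is a growing perpetuity with first payment D_7 = 9.64.
V_6 = D_7/(r−g) = 9.64/(0.103−0.011) = 104.7826
P₀ = V_6/(1+r)^6 = 104.7826/(1+0.103)^6 = 58.1884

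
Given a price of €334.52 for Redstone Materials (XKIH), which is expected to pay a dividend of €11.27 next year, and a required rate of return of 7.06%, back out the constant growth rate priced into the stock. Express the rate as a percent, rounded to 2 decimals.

From P₀ = D₁/(r − g), the implied growth is g = r − D₁/P₀.
g = 0.0706 − 11.27/334.52 = 0.0706 − 0.03369 = 0.03691

3.69%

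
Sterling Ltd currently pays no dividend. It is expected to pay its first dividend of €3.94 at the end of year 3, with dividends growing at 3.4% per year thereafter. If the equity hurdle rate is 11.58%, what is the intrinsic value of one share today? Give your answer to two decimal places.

Deferred-dividend DDM. At t=2 the remaining stream is a growing perpetuity with first payment D_3 = 3.94.
V_2 = D_3/(r−g) = 3.94/(0.1158−0.034) = 48.1663
P₀ = V_2/(1+r)^2 = 48.1663/(1+0.1158)^2 = 38.6875

€38.69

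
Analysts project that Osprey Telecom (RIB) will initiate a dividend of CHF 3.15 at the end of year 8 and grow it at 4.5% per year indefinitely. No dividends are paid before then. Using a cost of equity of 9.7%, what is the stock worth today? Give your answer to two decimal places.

Deferred-dividend DDM. At t=7 the remaining stream is a growing perpetuity with first payment D_8 = 3.15.
V_7 = D_8/(r−g) = 3.15/(0.097−0.045) = 60.5769
P₀ = V_7/(1+r)^7 = 60.5769/(1+0.097)^7 = 31.6855

CHF 31.69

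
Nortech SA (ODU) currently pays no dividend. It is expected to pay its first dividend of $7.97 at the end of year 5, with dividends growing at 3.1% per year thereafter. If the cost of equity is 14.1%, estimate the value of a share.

Deferred-dividend DDM. At t=4 the remaining stream is a growing perpetuity with first payment D_5 = 7.97.
V_4 = D_5/(r−g) = 7.97/(0.141−0.031) = 72.4545
P₀ = V_4/(1+r)^4 = 72.4545/(1+0.141)^4 = 42.7487

$42.75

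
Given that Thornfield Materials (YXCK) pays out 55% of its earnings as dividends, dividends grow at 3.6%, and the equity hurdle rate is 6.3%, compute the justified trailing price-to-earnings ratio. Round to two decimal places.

Justified trailing P/E = b(1+g)/(r−g) = 0.55×(1+0.036)/(0.063−0.036) = 21.1037

21.10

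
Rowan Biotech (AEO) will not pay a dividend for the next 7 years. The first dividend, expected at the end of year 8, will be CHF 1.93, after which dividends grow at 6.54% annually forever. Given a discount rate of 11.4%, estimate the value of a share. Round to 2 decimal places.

CHF 18.65

Deferred-dividend DDM. At t=7 the remaining stream is a growing perpetuity with first payment D_8 = 1.93.
V_7 = D_8/(r−g) = 1.93/(0.114−0.0654) = 39.7119
P₀ = V_7/(1+r)^7 = 39.7119/(1+0.114)^7 = 18.6520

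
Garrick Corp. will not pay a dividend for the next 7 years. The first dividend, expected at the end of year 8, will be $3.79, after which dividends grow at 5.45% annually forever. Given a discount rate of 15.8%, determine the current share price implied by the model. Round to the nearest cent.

$13.11

Deferred-dividend DDM. At t=7 the remaining stream is a growing perpetuity with first payment D_8 = 3.79.
V_7 = D_8/(r−g) = 3.79/(0.158−0.0545) = 36.6184
P₀ = V_7/(1+r)^7 = 36.6184/(1+0.158)^7 = 13.1141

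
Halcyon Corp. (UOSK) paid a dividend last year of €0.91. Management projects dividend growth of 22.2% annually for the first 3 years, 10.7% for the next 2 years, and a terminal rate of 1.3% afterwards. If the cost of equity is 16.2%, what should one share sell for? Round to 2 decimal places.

Three-stage DDM. Project D₁…D_5; terminal Gordon value at t=5 with g = 0.013; discount at r = 0.162.
D_1 = 1.1120
D_2 = 1.3589
D_3 = 1.6606
D_4 = 1.8382
D_5 = 2.0349
TV_5 = 2.0614/(0.162−0.013) = 13.8348
P₀ = Σ Dₜ/(1+r)ᵗ + TV_5/(1+r)^5 = 11.5210

€11.52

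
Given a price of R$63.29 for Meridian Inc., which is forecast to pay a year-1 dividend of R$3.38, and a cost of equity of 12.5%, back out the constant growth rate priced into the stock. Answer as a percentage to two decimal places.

7.16%

From P₀ = D₁/(r − g), the implied growth is g = r − D₁/P₀.
g = 0.125 − 3.38/63.29 = 0.125 − 0.05340 = 0.07160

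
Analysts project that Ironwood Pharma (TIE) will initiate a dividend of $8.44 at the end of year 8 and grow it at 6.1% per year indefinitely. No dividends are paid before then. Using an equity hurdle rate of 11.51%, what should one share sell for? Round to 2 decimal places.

Deferred-dividend DDM. At t=7 the remaining stream is a growing perpetuity with first payment D_8 = 8.44.
V_7 = D_8/(r−g) = 8.44/(0.1151−0.061) = 156.0074
P₀ = V_7/(1+r)^7 = 156.0074/(1+0.1151)^7 = 72.7693

$72.77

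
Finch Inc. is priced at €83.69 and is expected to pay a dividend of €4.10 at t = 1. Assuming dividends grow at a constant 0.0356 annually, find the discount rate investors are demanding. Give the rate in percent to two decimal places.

8.46%

Rearranging the constant-growth DDM: r = D₁/P₀ + g.
r = 4.1000 / 83.69 + 0.0356 = 0.04899 + 0.0356 = 0.08459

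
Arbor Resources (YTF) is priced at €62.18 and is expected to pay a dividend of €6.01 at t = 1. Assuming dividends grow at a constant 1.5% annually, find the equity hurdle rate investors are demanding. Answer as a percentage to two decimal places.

11.17%

Rearranging the constant-growth DDM: r = D₁/P₀ + g.
r = 6.0100 / 62.18 + 0.015 = 0.09665 + 0.015 = 0.11165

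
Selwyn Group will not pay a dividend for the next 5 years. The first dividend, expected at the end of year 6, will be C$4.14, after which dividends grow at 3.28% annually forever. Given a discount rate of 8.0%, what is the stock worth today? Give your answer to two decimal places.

C$59.70

Deferred-dividend DDM. At t=5 the remaining stream is a growing perpetuity with first payment D_6 = 4.14.
V_5 = D_6/(r−g) = 4.14/(0.08−0.0328) = 87.7119
P₀ = V_5/(1+r)^5 = 87.7119/(1+0.08)^5 = 59.6952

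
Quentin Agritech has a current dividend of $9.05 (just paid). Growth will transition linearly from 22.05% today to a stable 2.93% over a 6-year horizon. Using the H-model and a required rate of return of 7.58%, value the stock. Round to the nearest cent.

H-model: P₀ = D₀[(1+g_L) + H(g_S−g_L)]/(r−g_L), with H = 6/2 = 3.
P₀ = 9.05 × [(1+0.0293) + 3×(0.2205−0.0293)] / (0.0758−0.0293)
   = 9.05 × 1.6029 / 0.0465 = 311.9623

$311.96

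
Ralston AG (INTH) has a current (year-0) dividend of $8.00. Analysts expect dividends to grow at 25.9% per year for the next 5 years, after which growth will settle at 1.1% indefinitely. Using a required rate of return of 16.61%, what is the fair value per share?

Two-stage DDM. Project D₁…D_5 at 0.259, terminal growth 0.011, discount at r = 0.1661.
D_1 = 10.0720
D_2 = 12.6806
D_3 = 15.9649
D_4 = 20.0999
D_5 = 25.3057
Terminal value at t=5: TV = D_6/(r−g) = 25.5841/(0.1661−0.011) = 164.9522
P₀ = 10.0720/(1+0.1661)^1 + 12.6806/(1+0.1661)^2 + 15.9649/(1+0.1661)^3 + 20.0999/(1+0.1661)^4 + 25.3057/(1+0.1661)^5 + 164.9522/(1+0.1661)^5 = 127.1413

$127.14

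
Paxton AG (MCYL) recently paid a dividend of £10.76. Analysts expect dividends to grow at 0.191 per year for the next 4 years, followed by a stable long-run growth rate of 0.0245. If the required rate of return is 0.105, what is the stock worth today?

Two-stage DDM. Project D₁…D_4 at 0.191, terminal growth 0.0245, discount at r = 0.105.
D_1 = 12.8152
D_2 = 15.2629
D_3 = 18.1781
D_4 = 21.6501
Terminal value at t=4: TV = D_5/(r−g) = 22.1805/(0.105−0.0245) = 275.5341
P₀ = 12.8152/(1+0.105)^1 + 15.2629/(1+0.105)^2 + 18.1781/(1+0.105)^3 + 21.6501/(1+0.105)^4 + 275.5341/(1+0.105)^4 = 236.9022

£236.90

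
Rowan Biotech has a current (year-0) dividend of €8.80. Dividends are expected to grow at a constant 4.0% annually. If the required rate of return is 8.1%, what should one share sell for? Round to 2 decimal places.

Gordon growth model: P₀ = D₁/(r − g). D₁ = 8.80 × (1 + 0.04) = 9.1520.
P₀ = 9.1520 / (0.081 − 0.04) = 9.1520 / 0.041 = 223.2195

€223.22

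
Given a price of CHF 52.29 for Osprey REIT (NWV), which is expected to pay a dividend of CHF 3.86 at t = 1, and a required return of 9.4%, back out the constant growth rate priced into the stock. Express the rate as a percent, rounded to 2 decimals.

2.02%

From P₀ = D₁/(r − g), the implied growth is g = r − D₁/P₀.
g = 0.094 − 3.86/52.29 = 0.094 − 0.07382 = 0.02018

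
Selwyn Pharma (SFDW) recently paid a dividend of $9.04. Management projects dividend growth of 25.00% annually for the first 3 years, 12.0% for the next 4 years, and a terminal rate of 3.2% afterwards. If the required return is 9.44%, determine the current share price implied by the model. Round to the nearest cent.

Three-stage DDM. Project D₁…D_7; terminal Gordon value at t=7 with g = 0.032; discount at r = 0.0944.
D_1 = 11.3000
D_2 = 14.1250
D_3 = 17.6562
D_4 = 19.7750
D_5 = 22.1480
D_6 = 24.8058
D_7 = 27.7825
TV_7 = 28.6715/(0.0944−0.032) = 459.4790
P₀ = Σ Dₜ/(1+r)ᵗ + TV_7/(1+r)^7 = 337.0562

$337.06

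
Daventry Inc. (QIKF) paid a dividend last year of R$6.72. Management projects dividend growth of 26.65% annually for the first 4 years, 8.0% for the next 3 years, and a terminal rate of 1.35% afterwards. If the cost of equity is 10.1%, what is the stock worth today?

R$201.22

Three-stage DDM. Project D₁…D_7; terminal Gordon value at t=7 with g = 0.0135; discount at r = 0.101.
D_1 = 8.5109
D_2 = 10.7790
D_3 = 13.6516
D_4 = 17.2898
D_5 = 18.6730
D_6 = 20.1668
D_7 = 21.7802
TV_7 = 22.0742/(0.101−0.0135) = 252.2766
P₀ = Σ Dₜ/(1+r)ᵗ + TV_7/(1+r)^7 = 201.2238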